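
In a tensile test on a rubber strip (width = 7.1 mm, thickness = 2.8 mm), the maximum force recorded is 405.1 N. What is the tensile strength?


Area = width * thickness = 7.1 * 2.8 = 19.88 mm^2
TS = force / area = 405.1 / 19.88 = 20.38 MPa

20.38 MPa


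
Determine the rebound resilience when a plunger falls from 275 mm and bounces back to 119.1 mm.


Resilience = h_rebound / h_drop * 100
= 119.1 / 275 * 100
= 43.3%

43.3%


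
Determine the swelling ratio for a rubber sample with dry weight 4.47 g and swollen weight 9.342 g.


Q = W_swollen / W_dry
Q = 9.342 / 4.47
Q = 2.09

Q = 2.09


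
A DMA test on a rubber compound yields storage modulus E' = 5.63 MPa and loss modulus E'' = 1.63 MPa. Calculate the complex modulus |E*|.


|E*| = sqrt(E'^2 + E''^2)
= sqrt(5.63^2 + 1.63^2)
= sqrt(31.6969 + 2.6569)
= 5.861 MPa

5.861 MPa


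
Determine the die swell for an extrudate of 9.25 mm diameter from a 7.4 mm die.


Die swell ratio = D_extrudate / D_die
= 9.25 / 7.4
= 1.25

Die swell = 1.25


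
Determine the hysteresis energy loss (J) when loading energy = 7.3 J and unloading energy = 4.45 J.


Hysteresis loss = loading - unloading
= 7.3 - 4.45
= 2.85 J

2.85 J


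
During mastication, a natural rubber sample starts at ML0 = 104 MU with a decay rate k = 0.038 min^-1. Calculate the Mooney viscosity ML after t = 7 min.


ML = ML0 * exp(-k * t)
ML = 104 * exp(-0.038 * 7)
ML = 104 * 0.7664
ML = 79.71 MU

79.71 MU


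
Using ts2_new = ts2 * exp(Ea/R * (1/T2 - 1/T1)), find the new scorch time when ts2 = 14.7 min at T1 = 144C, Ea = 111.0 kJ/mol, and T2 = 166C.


Convert temperatures: T1 = 144 + 273.15 = 417.15 K, T2 = 166 + 273.15 = 439.15 K
ts2_new = 14.7 * exp(111000 / 8.314 * (1/439.15 - 1/417.15))
1/T2 - 1/T1 = -1.2009e-04
ts2_new = 2.96 min

2.96 min


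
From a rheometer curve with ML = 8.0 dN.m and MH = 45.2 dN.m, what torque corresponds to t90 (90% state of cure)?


M90 = ML + 0.9 * (MH - ML)
M90 = 8.0 + 0.9 * (45.2 - 8.0)
M90 = 8.0 + 0.9 * 37.2
M90 = 41.48 dN.m

41.48 dN.m


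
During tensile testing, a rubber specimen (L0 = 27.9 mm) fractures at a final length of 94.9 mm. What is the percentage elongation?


Elongation = (Lf - L0) / L0 * 100
= (94.9 - 27.9) / 27.9 * 100
= 67.0 / 27.9 * 100
= 240.1%

240.1%


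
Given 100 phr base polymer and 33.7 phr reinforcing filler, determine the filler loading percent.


Filler % = filler / (rubber + filler) * 100
= 33.7 / (100 + 33.7) * 100
= 33.7 / 133.7 * 100
= 25.21%

25.21%


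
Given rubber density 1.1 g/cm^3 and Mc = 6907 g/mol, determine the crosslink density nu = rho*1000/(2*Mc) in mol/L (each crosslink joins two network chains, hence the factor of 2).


nu = rho * 1000 / (2 * Mc)
nu = 1.1 * 1000 / (2 * 6907)
nu = 1100.0 / 13814
nu = 0.0796 mol/L

0.0796 mol/L


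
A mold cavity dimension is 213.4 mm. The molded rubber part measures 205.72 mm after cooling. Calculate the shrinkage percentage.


Shrinkage = (mold - part) / mold * 100
= (213.4 - 205.72) / 213.4 * 100
= 7.68 / 213.4 * 100
= 3.6%

3.6%


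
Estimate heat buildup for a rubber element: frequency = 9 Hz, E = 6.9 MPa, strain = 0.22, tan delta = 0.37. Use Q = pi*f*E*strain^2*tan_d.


Q = pi * f * E * strain^2 * tan_d
= pi * 9 * 6.9 * 0.22^2 * 0.37
= pi * 9 * 6.9 * 0.0484 * 0.37
= 3.4937

Q = 3.4937


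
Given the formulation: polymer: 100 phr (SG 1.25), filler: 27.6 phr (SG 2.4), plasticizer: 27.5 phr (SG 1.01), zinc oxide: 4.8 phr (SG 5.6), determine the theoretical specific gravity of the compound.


Sum of weights = 159.9
Volume contributions:
  polymer: 100/1.25 = 80.0000
  filler: 27.6/2.4 = 11.5000
  plasticizer: 27.5/1.01 = 27.2277
  zinc oxide: 4.8/5.6 = 0.8571
Sum of volumes = 119.5849
SG = 159.9 / 119.5849 = 1.337

SG = 1.337


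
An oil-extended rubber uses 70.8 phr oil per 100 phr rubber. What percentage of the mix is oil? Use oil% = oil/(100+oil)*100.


Oil % = oil / (100 + oil) * 100
= 70.8 / (100 + 70.8) * 100
= 70.8 / 170.8 * 100
= 41.45%

41.45%


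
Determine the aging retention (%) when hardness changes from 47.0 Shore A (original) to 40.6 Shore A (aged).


Retention = aged / original * 100
= 40.6 / 47.0 * 100
= 86.4%

86.4%


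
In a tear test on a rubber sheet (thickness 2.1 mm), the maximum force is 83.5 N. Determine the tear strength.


Tear strength = force / thickness
= 83.5 / 2.1
= 39.76 N/mm

39.76 N/mm


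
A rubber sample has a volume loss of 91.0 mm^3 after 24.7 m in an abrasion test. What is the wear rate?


Rate = volume_loss / distance
= 91.0 / 24.7
= 3.684 mm^3/m

3.684 mm^3/m


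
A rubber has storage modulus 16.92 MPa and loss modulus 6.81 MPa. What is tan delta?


tan delta = E'' / E'
= 6.81 / 16.92
= 0.4025

tan delta = 0.4025


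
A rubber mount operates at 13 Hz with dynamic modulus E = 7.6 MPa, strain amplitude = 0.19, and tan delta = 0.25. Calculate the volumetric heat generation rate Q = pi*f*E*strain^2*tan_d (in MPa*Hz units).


Q = pi * f * E * strain^2 * tan_d
= pi * 13 * 7.6 * 0.19^2 * 0.25
= pi * 13 * 7.6 * 0.0361 * 0.25
= 2.8013

Q = 2.8013


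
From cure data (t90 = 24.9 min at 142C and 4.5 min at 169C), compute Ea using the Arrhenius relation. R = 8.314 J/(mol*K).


T1 = 415.15 K, T2 = 442.15 K
1/T1 - 1/T2 = 1.4709e-04
ln(t1/t2) = ln(24.9/4.5) = 1.7108
Ea = 8.314 * 1.7108 / 1.4709e-04 = 96698.0539 J/mol
Ea = 96.7 kJ/mol

96.7 kJ/mol


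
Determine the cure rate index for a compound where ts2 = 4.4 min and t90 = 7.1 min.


CRI = 100 / (t90 - ts2)
= 100 / (7.1 - 4.4)
= 100 / 2.7
= 37.04 min^-1

37.04 min^-1


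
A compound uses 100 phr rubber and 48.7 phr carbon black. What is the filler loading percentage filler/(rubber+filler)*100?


Filler % = filler / (rubber + filler) * 100
= 48.7 / (100 + 48.7) * 100
= 48.7 / 148.7 * 100
= 32.75%

32.75%


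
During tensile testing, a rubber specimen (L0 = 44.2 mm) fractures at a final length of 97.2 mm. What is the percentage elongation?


Elongation = (Lf - L0) / L0 * 100
= (97.2 - 44.2) / 44.2 * 100
= 53.0 / 44.2 * 100
= 119.9%

119.9%


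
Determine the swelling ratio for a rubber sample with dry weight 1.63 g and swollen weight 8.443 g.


Q = W_swollen / W_dry
Q = 8.443 / 1.63
Q = 5.18

Q = 5.18


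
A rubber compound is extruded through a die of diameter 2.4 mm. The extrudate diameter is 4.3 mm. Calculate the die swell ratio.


Die swell ratio = D_extrudate / D_die
= 4.3 / 2.4
= 1.792

Die swell = 1.792


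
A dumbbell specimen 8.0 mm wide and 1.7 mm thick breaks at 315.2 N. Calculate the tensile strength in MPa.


Area = width * thickness = 8.0 * 1.7 = 13.6 mm^2
TS = force / area = 315.2 / 13.6 = 23.18 MPa

23.18 MPa


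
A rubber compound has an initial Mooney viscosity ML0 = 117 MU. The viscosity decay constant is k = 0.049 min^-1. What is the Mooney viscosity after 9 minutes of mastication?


ML = ML0 * exp(-k * t)
ML = 117 * exp(-0.049 * 9)
ML = 117 * 0.6434
ML = 75.28 MU

75.28 MU


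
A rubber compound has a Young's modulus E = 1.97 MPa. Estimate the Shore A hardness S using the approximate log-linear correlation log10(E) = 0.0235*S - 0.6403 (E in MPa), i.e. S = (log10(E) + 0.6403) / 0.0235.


log10(E) = 0.0235*S - 0.6403  =>  S = (log10(E) + 0.6403) / 0.0235
log10(1.97) = 0.294466
S = (0.294466 + 0.6403) / 0.0235 = 0.934766 / 0.0235
S = 39.8

Shore A = 39.8


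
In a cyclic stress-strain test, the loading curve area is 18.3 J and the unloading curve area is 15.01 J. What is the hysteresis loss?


Hysteresis loss = loading - unloading
= 18.3 - 15.01
= 3.29 J

3.29 J


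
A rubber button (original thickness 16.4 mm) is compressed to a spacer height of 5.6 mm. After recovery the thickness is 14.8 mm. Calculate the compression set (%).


CS = (t0 - recovered) / (t0 - ts) * 100
= (16.4 - 14.8) / (16.4 - 5.6) * 100
= 1.6 / 10.8 * 100
= 14.8%

14.8%


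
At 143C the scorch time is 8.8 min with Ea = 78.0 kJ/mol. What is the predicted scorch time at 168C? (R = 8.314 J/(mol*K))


Convert temperatures: T1 = 143 + 273.15 = 416.15 K, T2 = 168 + 273.15 = 441.15 K
ts2_new = 8.8 * exp(78000 / 8.314 * (1/441.15 - 1/416.15))
1/T2 - 1/T1 = -1.3618e-04
ts2_new = 2.45 min

2.45 min


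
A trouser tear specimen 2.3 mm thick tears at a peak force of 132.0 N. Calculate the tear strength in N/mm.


Tear strength = force / thickness
= 132.0 / 2.3
= 57.39 N/mm

57.39 N/mm


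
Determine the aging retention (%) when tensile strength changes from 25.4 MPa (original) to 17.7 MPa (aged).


Retention = aged / original * 100
= 17.7 / 25.4 * 100
= 69.7%

69.7%


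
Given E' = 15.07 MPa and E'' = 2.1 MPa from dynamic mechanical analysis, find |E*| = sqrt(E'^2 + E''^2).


|E*| = sqrt(E'^2 + E''^2)
= sqrt(15.07^2 + 2.1^2)
= sqrt(227.1049 + 4.4100)
= 15.216 MPa

15.216 MPa


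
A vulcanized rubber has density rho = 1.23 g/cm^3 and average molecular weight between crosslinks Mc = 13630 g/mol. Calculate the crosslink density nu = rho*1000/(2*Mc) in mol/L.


nu = rho * 1000 / (2 * Mc)
nu = 1.23 * 1000 / (2 * 13630)
nu = 1230.0 / 27260
nu = 0.0451 mol/L

0.0451 mol/L


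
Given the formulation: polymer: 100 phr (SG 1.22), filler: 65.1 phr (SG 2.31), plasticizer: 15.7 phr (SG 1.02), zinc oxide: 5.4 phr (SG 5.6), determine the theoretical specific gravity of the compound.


Sum of weights = 186.2
Volume contributions:
  polymer: 100/1.22 = 81.9672
  filler: 65.1/2.31 = 28.1818
  plasticizer: 15.7/1.02 = 15.3922
  zinc oxide: 5.4/5.6 = 0.9643
Sum of volumes = 126.5055
SG = 186.2 / 126.5055 = 1.472

SG = 1.472


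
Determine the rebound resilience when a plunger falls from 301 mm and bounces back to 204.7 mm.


Resilience = h_rebound / h_drop * 100
= 204.7 / 301 * 100
= 68.0%

68.0%


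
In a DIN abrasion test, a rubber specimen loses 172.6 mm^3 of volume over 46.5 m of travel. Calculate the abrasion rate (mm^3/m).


Rate = volume_loss / distance
= 172.6 / 46.5
= 3.712 mm^3/m

3.712 mm^3/m


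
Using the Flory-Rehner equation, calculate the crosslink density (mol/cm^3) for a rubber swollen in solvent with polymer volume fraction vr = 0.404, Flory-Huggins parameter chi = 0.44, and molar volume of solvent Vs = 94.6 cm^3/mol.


ln(1 - vr) = ln(1 - 0.404) = -0.5175
Numerator = -((-0.5175) + 0.404 + 0.44 * 0.404^2) = 0.0417
Denominator = 94.6 * (0.404^(1/3) - 0.404/2) = 50.8242
nu = 0.0417 / 50.8242 = 8.2047e-04 mol/cm^3

8.2047e-04 mol/cm^3


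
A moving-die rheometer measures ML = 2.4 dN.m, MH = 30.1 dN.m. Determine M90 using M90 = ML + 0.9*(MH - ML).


M90 = ML + 0.9 * (MH - ML)
M90 = 2.4 + 0.9 * (30.1 - 2.4)
M90 = 2.4 + 0.9 * 27.7
M90 = 27.33 dN.m

27.33 dN.m


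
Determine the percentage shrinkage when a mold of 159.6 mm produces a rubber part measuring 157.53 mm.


Shrinkage = (mold - part) / mold * 100
= (159.6 - 157.53) / 159.6 * 100
= 2.07 / 159.6 * 100
= 1.3%

1.3%


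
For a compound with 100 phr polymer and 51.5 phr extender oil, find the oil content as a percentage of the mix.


Oil % = oil / (100 + oil) * 100
= 51.5 / (100 + 51.5) * 100
= 51.5 / 151.5 * 100
= 33.99%

33.99%


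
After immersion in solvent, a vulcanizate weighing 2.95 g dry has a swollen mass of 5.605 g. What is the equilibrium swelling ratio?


Q = W_swollen / W_dry
Q = 5.605 / 2.95
Q = 1.9

Q = 1.9


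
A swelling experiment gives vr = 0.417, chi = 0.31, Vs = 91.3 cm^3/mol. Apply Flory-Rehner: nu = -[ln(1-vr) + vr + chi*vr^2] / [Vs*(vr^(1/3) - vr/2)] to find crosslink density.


ln(1 - vr) = ln(1 - 0.417) = -0.5396
Numerator = -((-0.5396) + 0.417 + 0.31 * 0.417^2) = 0.0687
Denominator = 91.3 * (0.417^(1/3) - 0.417/2) = 49.1742
nu = 0.0687 / 49.1742 = 0.0014 mol/cm^3

0.0014 mol/cm^3


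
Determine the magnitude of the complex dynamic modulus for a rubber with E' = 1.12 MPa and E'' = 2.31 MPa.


|E*| = sqrt(E'^2 + E''^2)
= sqrt(1.12^2 + 2.31^2)
= sqrt(1.2544 + 5.3361)
= 2.567 MPa

2.567 MPa


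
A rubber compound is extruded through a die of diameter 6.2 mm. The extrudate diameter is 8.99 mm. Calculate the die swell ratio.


Die swell ratio = D_extrudate / D_die
= 8.99 / 6.2
= 1.45

Die swell = 1.45


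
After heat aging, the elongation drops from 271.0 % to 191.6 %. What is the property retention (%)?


Retention = aged / original * 100
= 191.6 / 271.0 * 100
= 70.7%

70.7%


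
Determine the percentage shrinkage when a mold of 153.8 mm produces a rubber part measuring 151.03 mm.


Shrinkage = (mold - part) / mold * 100
= (153.8 - 151.03) / 153.8 * 100
= 2.77 / 153.8 * 100
= 1.8%

1.8%


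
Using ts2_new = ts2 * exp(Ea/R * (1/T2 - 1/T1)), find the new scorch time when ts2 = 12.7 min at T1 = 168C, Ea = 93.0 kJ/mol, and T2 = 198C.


Convert temperatures: T1 = 168 + 273.15 = 441.15 K, T2 = 198 + 273.15 = 471.15 K
ts2_new = 12.7 * exp(93000 / 8.314 * (1/471.15 - 1/441.15))
1/T2 - 1/T1 = -1.4434e-04
ts2_new = 2.53 min

2.53 min


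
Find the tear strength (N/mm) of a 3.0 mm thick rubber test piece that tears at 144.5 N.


Tear strength = force / thickness
= 144.5 / 3.0
= 48.17 N/mm

48.17 N/mm


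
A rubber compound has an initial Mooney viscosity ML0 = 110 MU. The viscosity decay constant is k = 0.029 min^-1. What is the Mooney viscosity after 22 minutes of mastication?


ML = ML0 * exp(-k * t)
ML = 110 * exp(-0.029 * 22)
ML = 110 * 0.5283
ML = 58.12 MU

58.12 MU


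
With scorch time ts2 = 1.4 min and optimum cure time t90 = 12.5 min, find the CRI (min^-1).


CRI = 100 / (t90 - ts2)
= 100 / (12.5 - 1.4)
= 100 / 11.1
= 9.01 min^-1

9.01 min^-1


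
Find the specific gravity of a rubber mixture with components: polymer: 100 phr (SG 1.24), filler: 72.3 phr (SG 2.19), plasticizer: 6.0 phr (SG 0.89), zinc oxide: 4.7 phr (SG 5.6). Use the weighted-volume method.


Sum of weights = 183.0
Volume contributions:
  polymer: 100/1.24 = 80.6452
  filler: 72.3/2.19 = 33.0137
  plasticizer: 6.0/0.89 = 6.7416
  zinc oxide: 4.7/5.6 = 0.8393
Sum of volumes = 121.2397
SG = 183.0 / 121.2397 = 1.509

SG = 1.509


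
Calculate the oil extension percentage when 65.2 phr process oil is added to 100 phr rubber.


Oil % = oil / (100 + oil) * 100
= 65.2 / (100 + 65.2) * 100
= 65.2 / 165.2 * 100
= 39.47%

39.47%


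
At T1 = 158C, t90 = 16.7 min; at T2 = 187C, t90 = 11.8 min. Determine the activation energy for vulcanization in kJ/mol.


T1 = 431.15 K, T2 = 460.15 K
1/T1 - 1/T2 = 1.4617e-04
ln(t1/t2) = ln(16.7/11.8) = 0.3473
Ea = 8.314 * 0.3473 / 1.4617e-04 = 19754.0483 J/mol
Ea = 19.75 kJ/mol

19.75 kJ/mol


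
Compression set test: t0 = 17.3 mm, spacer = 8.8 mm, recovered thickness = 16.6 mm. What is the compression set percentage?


CS = (t0 - recovered) / (t0 - ts) * 100
= (17.3 - 16.6) / (17.3 - 8.8) * 100
= 0.7 / 8.5 * 100
= 8.2%

8.2%


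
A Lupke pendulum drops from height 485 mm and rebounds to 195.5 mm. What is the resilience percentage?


Resilience = h_rebound / h_drop * 100
= 195.5 / 485 * 100
= 40.3%

40.3%


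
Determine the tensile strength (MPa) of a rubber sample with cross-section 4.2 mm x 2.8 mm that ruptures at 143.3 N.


Area = width * thickness = 4.2 * 2.8 = 11.76 mm^2
TS = force / area = 143.3 / 11.76 = 12.19 MPa

12.19 MPa


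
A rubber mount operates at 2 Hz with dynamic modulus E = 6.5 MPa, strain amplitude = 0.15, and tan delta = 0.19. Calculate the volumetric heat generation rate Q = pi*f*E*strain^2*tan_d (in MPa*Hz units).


Q = pi * f * E * strain^2 * tan_d
= pi * 2 * 6.5 * 0.15^2 * 0.19
= pi * 2 * 6.5 * 0.0225 * 0.19
= 0.1746

Q = 0.1746


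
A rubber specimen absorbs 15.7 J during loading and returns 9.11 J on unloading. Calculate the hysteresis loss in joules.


Hysteresis loss = loading - unloading
= 15.7 - 9.11
= 6.59 J

6.59 J


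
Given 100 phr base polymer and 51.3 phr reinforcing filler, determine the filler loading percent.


Filler % = filler / (rubber + filler) * 100
= 51.3 / (100 + 51.3) * 100
= 51.3 / 151.3 * 100
= 33.91%

33.91%


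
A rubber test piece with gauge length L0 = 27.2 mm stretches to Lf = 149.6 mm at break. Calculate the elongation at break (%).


Elongation = (Lf - L0) / L0 * 100
= (149.6 - 27.2) / 27.2 * 100
= 122.4 / 27.2 * 100
= 450.0%

450.0%


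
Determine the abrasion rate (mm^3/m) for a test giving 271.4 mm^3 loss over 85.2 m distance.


Rate = volume_loss / distance
= 271.4 / 85.2
= 3.185 mm^3/m

3.185 mm^3/m


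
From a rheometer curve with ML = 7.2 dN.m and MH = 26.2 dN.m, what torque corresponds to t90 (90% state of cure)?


M90 = ML + 0.9 * (MH - ML)
M90 = 7.2 + 0.9 * (26.2 - 7.2)
M90 = 7.2 + 0.9 * 19.0
M90 = 24.3 dN.m

24.3 dN.m


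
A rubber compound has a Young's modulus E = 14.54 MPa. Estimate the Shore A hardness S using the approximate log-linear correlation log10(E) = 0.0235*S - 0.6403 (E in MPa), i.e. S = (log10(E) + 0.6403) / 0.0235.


log10(E) = 0.0235*S - 0.6403  =>  S = (log10(E) + 0.6403) / 0.0235
log10(14.54) = 1.162564
S = (1.162564 + 0.6403) / 0.0235 = 1.802864 / 0.0235
S = 76.7

Shore A = 76.7


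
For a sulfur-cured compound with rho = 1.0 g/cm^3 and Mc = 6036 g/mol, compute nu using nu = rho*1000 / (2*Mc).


nu = rho * 1000 / (2 * Mc)
nu = 1.0 * 1000 / (2 * 6036)
nu = 1000.0 / 12072
nu = 0.0828 mol/L

0.0828 mol/L


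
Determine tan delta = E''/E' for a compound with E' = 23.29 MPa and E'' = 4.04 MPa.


tan delta = E'' / E'
= 4.04 / 23.29
= 0.1735

tan delta = 0.1735


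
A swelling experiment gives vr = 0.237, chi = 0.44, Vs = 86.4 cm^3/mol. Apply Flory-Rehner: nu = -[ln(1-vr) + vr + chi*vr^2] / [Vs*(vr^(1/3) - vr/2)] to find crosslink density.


ln(1 - vr) = ln(1 - 0.237) = -0.2705
Numerator = -((-0.2705) + 0.237 + 0.44 * 0.237^2) = 0.0088
Denominator = 86.4 * (0.237^(1/3) - 0.237/2) = 43.2299
nu = 0.0088 / 43.2299 = 2.0317e-04 mol/cm^3

2.0317e-04 mol/cm^3


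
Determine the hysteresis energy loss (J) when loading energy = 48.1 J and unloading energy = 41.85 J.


Hysteresis loss = loading - unloading
= 48.1 - 41.85
= 6.25 J

6.25 J


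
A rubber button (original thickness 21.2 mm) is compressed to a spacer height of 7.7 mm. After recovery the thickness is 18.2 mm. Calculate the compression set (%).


CS = (t0 - recovered) / (t0 - ts) * 100
= (21.2 - 18.2) / (21.2 - 7.7) * 100
= 3.0 / 13.5 * 100
= 22.2%

22.2%


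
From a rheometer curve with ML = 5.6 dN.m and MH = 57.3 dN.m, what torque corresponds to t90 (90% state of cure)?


M90 = ML + 0.9 * (MH - ML)
M90 = 5.6 + 0.9 * (57.3 - 5.6)
M90 = 5.6 + 0.9 * 51.7
M90 = 52.13 dN.m

52.13 dN.m


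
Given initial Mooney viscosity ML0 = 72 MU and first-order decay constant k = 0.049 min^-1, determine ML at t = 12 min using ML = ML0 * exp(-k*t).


ML = ML0 * exp(-k * t)
ML = 72 * exp(-0.049 * 12)
ML = 72 * 0.5554
ML = 39.99 MU

39.99 MU


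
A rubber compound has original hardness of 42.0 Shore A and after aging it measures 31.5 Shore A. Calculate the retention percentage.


Retention = aged / original * 100
= 31.5 / 42.0 * 100
= 75.0%

75.0%


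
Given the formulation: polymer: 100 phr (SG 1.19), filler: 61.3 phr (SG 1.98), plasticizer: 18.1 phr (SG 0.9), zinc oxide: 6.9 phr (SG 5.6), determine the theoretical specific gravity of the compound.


Sum of weights = 186.3
Volume contributions:
  polymer: 100/1.19 = 84.0336
  filler: 61.3/1.98 = 30.9596
  plasticizer: 18.1/0.9 = 20.1111
  zinc oxide: 6.9/5.6 = 1.2321
Sum of volumes = 136.3365
SG = 186.3 / 136.3365 = 1.366

SG = 1.366


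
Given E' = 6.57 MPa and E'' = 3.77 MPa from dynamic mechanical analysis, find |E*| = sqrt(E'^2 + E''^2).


|E*| = sqrt(E'^2 + E''^2)
= sqrt(6.57^2 + 3.77^2)
= sqrt(43.1649 + 14.2129)
= 7.575 MPa

7.575 MPa


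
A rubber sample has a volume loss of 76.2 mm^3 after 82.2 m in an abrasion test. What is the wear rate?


Rate = volume_loss / distance
= 76.2 / 82.2
= 0.927 mm^3/m

0.927 mm^3/m


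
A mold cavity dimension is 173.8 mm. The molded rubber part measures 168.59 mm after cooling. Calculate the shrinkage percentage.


Shrinkage = (mold - part) / mold * 100
= (173.8 - 168.59) / 173.8 * 100
= 5.21 / 173.8 * 100
= 3.0%

3.0%


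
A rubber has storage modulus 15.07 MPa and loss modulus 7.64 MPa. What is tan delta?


tan delta = E'' / E'
= 7.64 / 15.07
= 0.507

tan delta = 0.507


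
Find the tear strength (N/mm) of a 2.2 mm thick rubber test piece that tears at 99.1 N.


Tear strength = force / thickness
= 99.1 / 2.2
= 45.05 N/mm

45.05 N/mm


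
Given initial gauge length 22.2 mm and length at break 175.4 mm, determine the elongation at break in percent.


Elongation = (Lf - L0) / L0 * 100
= (175.4 - 22.2) / 22.2 * 100
= 153.2 / 22.2 * 100
= 690.1%

690.1%


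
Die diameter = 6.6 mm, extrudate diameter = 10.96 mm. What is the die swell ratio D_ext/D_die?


Die swell ratio = D_extrudate / D_die
= 10.96 / 6.6
= 1.661

Die swell = 1.661


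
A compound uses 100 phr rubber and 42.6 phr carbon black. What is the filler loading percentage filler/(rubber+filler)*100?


Filler % = filler / (rubber + filler) * 100
= 42.6 / (100 + 42.6) * 100
= 42.6 / 142.6 * 100
= 29.87%

29.87%


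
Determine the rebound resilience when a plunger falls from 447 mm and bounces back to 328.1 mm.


Resilience = h_rebound / h_drop * 100
= 328.1 / 447 * 100
= 73.4%

73.4%


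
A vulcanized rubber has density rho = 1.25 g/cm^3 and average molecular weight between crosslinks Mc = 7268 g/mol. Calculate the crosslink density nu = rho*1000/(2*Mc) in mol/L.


nu = rho * 1000 / (2 * Mc)
nu = 1.25 * 1000 / (2 * 7268)
nu = 1250.0 / 14536
nu = 0.0860 mol/L

0.0860 mol/L


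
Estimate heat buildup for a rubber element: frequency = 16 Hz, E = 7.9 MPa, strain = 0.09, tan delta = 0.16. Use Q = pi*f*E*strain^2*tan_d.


Q = pi * f * E * strain^2 * tan_d
= pi * 16 * 7.9 * 0.09^2 * 0.16
= pi * 16 * 7.9 * 0.0081 * 0.16
= 0.5146

Q = 0.5146


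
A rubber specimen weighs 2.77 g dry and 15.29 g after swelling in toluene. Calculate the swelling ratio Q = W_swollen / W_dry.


Q = W_swollen / W_dry
Q = 15.29 / 2.77
Q = 5.52

Q = 5.52


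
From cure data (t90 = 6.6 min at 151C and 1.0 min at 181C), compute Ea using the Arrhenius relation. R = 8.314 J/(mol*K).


T1 = 424.15 K, T2 = 454.15 K
1/T1 - 1/T2 = 1.5574e-04
ln(t1/t2) = ln(6.6/1.0) = 1.8871
Ea = 8.314 * 1.8871 / 1.5574e-04 = 100738.5012 J/mol
Ea = 100.74 kJ/mol

100.74 kJ/mol


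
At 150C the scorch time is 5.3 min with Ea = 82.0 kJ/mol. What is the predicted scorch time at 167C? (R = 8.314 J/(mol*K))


Convert temperatures: T1 = 150 + 273.15 = 423.15 K, T2 = 167 + 273.15 = 440.15 K
ts2_new = 5.3 * exp(82000 / 8.314 * (1/440.15 - 1/423.15))
1/T2 - 1/T1 = -9.1275e-05
ts2_new = 2.15 min

2.15 min


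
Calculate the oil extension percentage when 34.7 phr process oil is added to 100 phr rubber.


Oil % = oil / (100 + oil) * 100
= 34.7 / (100 + 34.7) * 100
= 34.7 / 134.7 * 100
= 25.76%

25.76%


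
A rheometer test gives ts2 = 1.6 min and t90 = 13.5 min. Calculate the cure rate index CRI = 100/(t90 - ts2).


CRI = 100 / (t90 - ts2)
= 100 / (13.5 - 1.6)
= 100 / 11.9
= 8.4 min^-1

8.4 min^-1


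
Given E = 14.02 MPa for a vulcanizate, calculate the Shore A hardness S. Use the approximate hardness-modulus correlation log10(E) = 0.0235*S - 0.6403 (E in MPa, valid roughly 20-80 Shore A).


log10(E) = 0.0235*S - 0.6403  =>  S = (log10(E) + 0.6403) / 0.0235
log10(14.02) = 1.146748
S = (1.146748 + 0.6403) / 0.0235 = 1.787048 / 0.0235
S = 76.0

Shore A = 76.0


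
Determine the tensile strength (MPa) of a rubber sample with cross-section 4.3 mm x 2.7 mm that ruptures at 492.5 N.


Area = width * thickness = 4.3 * 2.7 = 11.61 mm^2
TS = force / area = 492.5 / 11.61 = 42.42 MPa

42.42 MPa


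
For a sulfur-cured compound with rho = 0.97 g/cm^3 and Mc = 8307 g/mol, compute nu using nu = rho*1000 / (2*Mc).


nu = rho * 1000 / (2 * Mc)
nu = 0.97 * 1000 / (2 * 8307)
nu = 970.0 / 16614
nu = 0.0584 mol/L

0.0584 mol/L


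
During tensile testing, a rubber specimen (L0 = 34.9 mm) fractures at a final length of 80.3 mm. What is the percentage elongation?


Elongation = (Lf - L0) / L0 * 100
= (80.3 - 34.9) / 34.9 * 100
= 45.4 / 34.9 * 100
= 130.1%

130.1%


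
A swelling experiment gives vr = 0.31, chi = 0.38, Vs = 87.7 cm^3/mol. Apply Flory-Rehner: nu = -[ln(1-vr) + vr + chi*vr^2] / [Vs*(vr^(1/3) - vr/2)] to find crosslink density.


ln(1 - vr) = ln(1 - 0.31) = -0.3711
Numerator = -((-0.3711) + 0.31 + 0.38 * 0.31^2) = 0.0245
Denominator = 87.7 * (0.31^(1/3) - 0.31/2) = 45.7610
nu = 0.0245 / 45.7610 = 5.3639e-04 mol/cm^3

5.3639e-04 mol/cm^3


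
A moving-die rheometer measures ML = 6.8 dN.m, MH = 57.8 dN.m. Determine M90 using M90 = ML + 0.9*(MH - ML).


M90 = ML + 0.9 * (MH - ML)
M90 = 6.8 + 0.9 * (57.8 - 6.8)
M90 = 6.8 + 0.9 * 51.0
M90 = 52.7 dN.m

52.7 dN.m


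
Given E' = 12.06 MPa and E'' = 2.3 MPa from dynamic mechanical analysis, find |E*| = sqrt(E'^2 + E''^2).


|E*| = sqrt(E'^2 + E''^2)
= sqrt(12.06^2 + 2.3^2)
= sqrt(145.4436 + 5.2900)
= 12.277 MPa

12.277 MPa


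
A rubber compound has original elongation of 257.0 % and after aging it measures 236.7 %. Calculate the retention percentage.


Retention = aged / original * 100
= 236.7 / 257.0 * 100
= 92.1%

92.1%


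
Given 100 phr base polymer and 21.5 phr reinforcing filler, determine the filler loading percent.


Filler % = filler / (rubber + filler) * 100
= 21.5 / (100 + 21.5) * 100
= 21.5 / 121.5 * 100
= 17.7%

17.7%


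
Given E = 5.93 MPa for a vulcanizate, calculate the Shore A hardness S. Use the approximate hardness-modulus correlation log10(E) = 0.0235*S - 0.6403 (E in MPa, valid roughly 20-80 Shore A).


log10(E) = 0.0235*S - 0.6403  =>  S = (log10(E) + 0.6403) / 0.0235
log10(5.93) = 0.773055
S = (0.773055 + 0.6403) / 0.0235 = 1.413355 / 0.0235
S = 60.1

Shore A = 60.1


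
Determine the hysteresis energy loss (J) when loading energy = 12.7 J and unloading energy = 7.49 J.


Hysteresis loss = loading - unloading
= 12.7 - 7.49
= 5.21 J

5.21 J


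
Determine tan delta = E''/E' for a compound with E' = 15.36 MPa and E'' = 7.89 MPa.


tan delta = E'' / E'
= 7.89 / 15.36
= 0.5137

tan delta = 0.5137


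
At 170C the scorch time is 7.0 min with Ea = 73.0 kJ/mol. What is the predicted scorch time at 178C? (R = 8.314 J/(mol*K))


Convert temperatures: T1 = 170 + 273.15 = 443.15 K, T2 = 178 + 273.15 = 451.15 K
ts2_new = 7.0 * exp(73000 / 8.314 * (1/451.15 - 1/443.15))
1/T2 - 1/T1 = -4.0015e-05
ts2_new = 4.93 min

4.93 min


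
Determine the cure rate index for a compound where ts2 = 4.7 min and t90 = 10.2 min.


CRI = 100 / (t90 - ts2)
= 100 / (10.2 - 4.7)
= 100 / 5.5
= 18.18 min^-1

18.18 min^-1


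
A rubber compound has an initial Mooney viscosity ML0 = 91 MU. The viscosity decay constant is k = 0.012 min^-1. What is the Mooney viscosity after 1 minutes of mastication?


ML = ML0 * exp(-k * t)
ML = 91 * exp(-0.012 * 1)
ML = 91 * 0.9881
ML = 89.91 MU

89.91 MU


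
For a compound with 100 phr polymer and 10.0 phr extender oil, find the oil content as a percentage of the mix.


Oil % = oil / (100 + oil) * 100
= 10.0 / (100 + 10.0) * 100
= 10.0 / 110.0 * 100
= 9.09%

9.09%


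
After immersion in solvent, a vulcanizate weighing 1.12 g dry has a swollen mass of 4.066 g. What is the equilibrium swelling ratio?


Q = W_swollen / W_dry
Q = 4.066 / 1.12
Q = 3.63

Q = 3.63


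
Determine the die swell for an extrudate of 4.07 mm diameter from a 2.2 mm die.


Die swell ratio = D_extrudate / D_die
= 4.07 / 2.2
= 1.85

Die swell = 1.85


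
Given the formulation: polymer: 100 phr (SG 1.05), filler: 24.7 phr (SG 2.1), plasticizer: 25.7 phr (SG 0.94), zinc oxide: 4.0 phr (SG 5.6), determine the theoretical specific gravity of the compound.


Sum of weights = 154.4
Volume contributions:
  polymer: 100/1.05 = 95.2381
  filler: 24.7/2.1 = 11.7619
  plasticizer: 25.7/0.94 = 27.3404
  zinc oxide: 4.0/5.6 = 0.7143
Sum of volumes = 135.0547
SG = 154.4 / 135.0547 = 1.143

SG = 1.143


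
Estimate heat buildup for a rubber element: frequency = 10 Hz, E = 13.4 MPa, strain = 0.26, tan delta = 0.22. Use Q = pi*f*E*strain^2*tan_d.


Q = pi * f * E * strain^2 * tan_d
= pi * 10 * 13.4 * 0.26^2 * 0.22
= pi * 10 * 13.4 * 0.0676 * 0.22
= 6.2607

Q = 6.2607


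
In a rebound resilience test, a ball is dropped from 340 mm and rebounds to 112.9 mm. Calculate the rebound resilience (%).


Resilience = h_rebound / h_drop * 100
= 112.9 / 340 * 100
= 33.2%

33.2%


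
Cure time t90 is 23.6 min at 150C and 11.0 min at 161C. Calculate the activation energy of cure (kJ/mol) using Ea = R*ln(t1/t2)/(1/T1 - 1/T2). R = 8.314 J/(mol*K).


T1 = 423.15 K, T2 = 434.15 K
1/T1 - 1/T2 = 5.9877e-05
ln(t1/t2) = ln(23.6/11.0) = 0.7634
Ea = 8.314 * 0.7634 / 5.9877e-05 = 105992.7144 J/mol
Ea = 105.99 kJ/mol

105.99 kJ/mol


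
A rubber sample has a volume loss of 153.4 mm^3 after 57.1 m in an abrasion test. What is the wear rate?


Rate = volume_loss / distance
= 153.4 / 57.1
= 2.687 mm^3/m

2.687 mm^3/m


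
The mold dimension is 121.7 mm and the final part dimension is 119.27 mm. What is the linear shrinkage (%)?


Shrinkage = (mold - part) / mold * 100
= (121.7 - 119.27) / 121.7 * 100
= 2.43 / 121.7 * 100
= 2.0%

2.0%


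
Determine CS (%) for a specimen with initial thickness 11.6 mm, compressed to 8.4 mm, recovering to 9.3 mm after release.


CS = (t0 - recovered) / (t0 - ts) * 100
= (11.6 - 9.3) / (11.6 - 8.4) * 100
= 2.3 / 3.2 * 100
= 71.9%

71.9%


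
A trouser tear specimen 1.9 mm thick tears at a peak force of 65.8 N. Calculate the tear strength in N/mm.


Tear strength = force / thickness
= 65.8 / 1.9
= 34.63 N/mm

34.63 N/mm


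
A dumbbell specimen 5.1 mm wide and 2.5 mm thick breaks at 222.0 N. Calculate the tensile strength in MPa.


Area = width * thickness = 5.1 * 2.5 = 12.75 mm^2
TS = force / area = 222.0 / 12.75 = 17.41 MPa

17.41 MPa


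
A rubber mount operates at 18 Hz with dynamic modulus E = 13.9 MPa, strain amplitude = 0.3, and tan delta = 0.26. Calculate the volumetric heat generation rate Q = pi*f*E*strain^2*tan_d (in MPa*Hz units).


Q = pi * f * E * strain^2 * tan_d
= pi * 18 * 13.9 * 0.3^2 * 0.26
= pi * 18 * 13.9 * 0.0900 * 0.26
= 18.3930

Q = 18.3930


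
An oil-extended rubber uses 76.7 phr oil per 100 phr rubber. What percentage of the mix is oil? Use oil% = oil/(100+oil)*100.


Oil % = oil / (100 + oil) * 100
= 76.7 / (100 + 76.7) * 100
= 76.7 / 176.7 * 100
= 43.41%

43.41%


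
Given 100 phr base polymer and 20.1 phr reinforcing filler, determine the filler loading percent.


Filler % = filler / (rubber + filler) * 100
= 20.1 / (100 + 20.1) * 100
= 20.1 / 120.1 * 100
= 16.74%

16.74%


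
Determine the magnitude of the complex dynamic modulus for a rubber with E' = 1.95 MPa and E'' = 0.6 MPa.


|E*| = sqrt(E'^2 + E''^2)
= sqrt(1.95^2 + 0.6^2)
= sqrt(3.8025 + 0.3600)
= 2.04 MPa

2.04 MPa


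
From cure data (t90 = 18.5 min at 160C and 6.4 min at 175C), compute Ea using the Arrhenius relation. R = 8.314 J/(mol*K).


T1 = 433.15 K, T2 = 448.15 K
1/T1 - 1/T2 = 7.7273e-05
ln(t1/t2) = ln(18.5/6.4) = 1.0615
Ea = 8.314 * 1.0615 / 7.7273e-05 = 114206.1067 J/mol
Ea = 114.21 kJ/mol

114.21 kJ/mol


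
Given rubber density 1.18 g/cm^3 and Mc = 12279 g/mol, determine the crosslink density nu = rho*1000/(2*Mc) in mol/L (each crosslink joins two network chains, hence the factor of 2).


nu = rho * 1000 / (2 * Mc)
nu = 1.18 * 1000 / (2 * 12279)
nu = 1180.0 / 24558
nu = 0.0480 mol/L

0.0480 mol/L


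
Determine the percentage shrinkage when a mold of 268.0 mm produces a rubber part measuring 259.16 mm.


Shrinkage = (mold - part) / mold * 100
= (268.0 - 259.16) / 268.0 * 100
= 8.84 / 268.0 * 100
= 3.3%

3.3%


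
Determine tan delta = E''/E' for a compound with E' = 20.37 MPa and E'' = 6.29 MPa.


tan delta = E'' / E'
= 6.29 / 20.37
= 0.3088

tan delta = 0.3088


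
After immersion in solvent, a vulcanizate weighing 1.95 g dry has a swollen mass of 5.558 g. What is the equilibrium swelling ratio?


Q = W_swollen / W_dry
Q = 5.558 / 1.95
Q = 2.85

Q = 2.85


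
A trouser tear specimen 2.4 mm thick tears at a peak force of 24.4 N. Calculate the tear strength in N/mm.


Tear strength = force / thickness
= 24.4 / 2.4
= 10.17 N/mm

10.17 N/mm


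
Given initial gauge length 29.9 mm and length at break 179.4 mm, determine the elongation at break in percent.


Elongation = (Lf - L0) / L0 * 100
= (179.4 - 29.9) / 29.9 * 100
= 149.5 / 29.9 * 100
= 500.0%

500.0%


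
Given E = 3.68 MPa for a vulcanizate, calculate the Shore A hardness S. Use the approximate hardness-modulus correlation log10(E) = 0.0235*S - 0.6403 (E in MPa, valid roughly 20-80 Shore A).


log10(E) = 0.0235*S - 0.6403  =>  S = (log10(E) + 0.6403) / 0.0235
log10(3.68) = 0.565848
S = (0.565848 + 0.6403) / 0.0235 = 1.206148 / 0.0235
S = 51.3

Shore A = 51.3


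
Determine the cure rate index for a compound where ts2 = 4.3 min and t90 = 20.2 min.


CRI = 100 / (t90 - ts2)
= 100 / (20.2 - 4.3)
= 100 / 15.9
= 6.29 min^-1

6.29 min^-1


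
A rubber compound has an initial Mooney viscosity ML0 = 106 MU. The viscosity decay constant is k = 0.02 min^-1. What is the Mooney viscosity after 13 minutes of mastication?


ML = ML0 * exp(-k * t)
ML = 106 * exp(-0.02 * 13)
ML = 106 * 0.7711
ML = 81.73 MU

81.73 MU


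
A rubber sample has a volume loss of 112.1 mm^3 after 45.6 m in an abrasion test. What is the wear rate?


Rate = volume_loss / distance
= 112.1 / 45.6
= 2.458 mm^3/m

2.458 mm^3/m


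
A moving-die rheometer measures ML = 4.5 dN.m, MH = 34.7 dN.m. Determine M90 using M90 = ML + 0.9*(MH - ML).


M90 = ML + 0.9 * (MH - ML)
M90 = 4.5 + 0.9 * (34.7 - 4.5)
M90 = 4.5 + 0.9 * 30.2
M90 = 31.68 dN.m

31.68 dN.m


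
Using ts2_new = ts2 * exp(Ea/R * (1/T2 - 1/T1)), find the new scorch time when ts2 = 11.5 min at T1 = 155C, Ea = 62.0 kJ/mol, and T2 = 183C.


Convert temperatures: T1 = 155 + 273.15 = 428.15 K, T2 = 183 + 273.15 = 456.15 K
ts2_new = 11.5 * exp(62000 / 8.314 * (1/456.15 - 1/428.15))
1/T2 - 1/T1 = -1.4337e-04
ts2_new = 3.95 min

3.95 min


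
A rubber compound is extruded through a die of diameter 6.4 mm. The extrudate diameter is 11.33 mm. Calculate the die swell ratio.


Die swell ratio = D_extrudate / D_die
= 11.33 / 6.4
= 1.77

Die swell = 1.77


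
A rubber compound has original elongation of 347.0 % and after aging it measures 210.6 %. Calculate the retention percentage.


Retention = aged / original * 100
= 210.6 / 347.0 * 100
= 60.7%

60.7%


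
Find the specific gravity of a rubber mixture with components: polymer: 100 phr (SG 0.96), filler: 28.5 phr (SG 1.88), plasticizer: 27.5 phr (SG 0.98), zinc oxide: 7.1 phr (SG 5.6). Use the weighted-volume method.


Sum of weights = 163.1
Volume contributions:
  polymer: 100/0.96 = 104.1667
  filler: 28.5/1.88 = 15.1596
  plasticizer: 27.5/0.98 = 28.0612
  zinc oxide: 7.1/5.6 = 1.2679
Sum of volumes = 148.6553
SG = 163.1 / 148.6553 = 1.097

SG = 1.097


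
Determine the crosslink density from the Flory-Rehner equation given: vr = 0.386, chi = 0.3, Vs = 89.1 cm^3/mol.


ln(1 - vr) = ln(1 - 0.386) = -0.4878
Numerator = -((-0.4878) + 0.386 + 0.3 * 0.386^2) = 0.0571
Denominator = 89.1 * (0.386^(1/3) - 0.386/2) = 47.6781
nu = 0.0571 / 47.6781 = 0.0012 mol/cm^3

0.0012 mol/cm^3


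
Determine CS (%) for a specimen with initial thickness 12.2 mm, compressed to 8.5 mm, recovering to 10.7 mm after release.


CS = (t0 - recovered) / (t0 - ts) * 100
= (12.2 - 10.7) / (12.2 - 8.5) * 100
= 1.5 / 3.7 * 100
= 40.5%

40.5%


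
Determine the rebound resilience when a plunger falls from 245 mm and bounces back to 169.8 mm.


Resilience = h_rebound / h_drop * 100
= 169.8 / 245 * 100
= 69.3%

69.3%


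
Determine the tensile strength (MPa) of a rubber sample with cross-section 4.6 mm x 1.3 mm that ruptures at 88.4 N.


Area = width * thickness = 4.6 * 1.3 = 5.98 mm^2
TS = force / area = 88.4 / 5.98 = 14.78 MPa

14.78 MPa


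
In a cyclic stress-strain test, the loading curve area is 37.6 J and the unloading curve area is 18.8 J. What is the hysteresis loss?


Hysteresis loss = loading - unloading
= 37.6 - 18.8
= 18.8 J

18.8 J


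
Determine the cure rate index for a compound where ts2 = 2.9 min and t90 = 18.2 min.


CRI = 100 / (t90 - ts2)
= 100 / (18.2 - 2.9)
= 100 / 15.3
= 6.54 min^-1

6.54 min^-1


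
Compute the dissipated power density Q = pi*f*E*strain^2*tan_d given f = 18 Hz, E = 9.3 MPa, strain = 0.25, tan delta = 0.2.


Q = pi * f * E * strain^2 * tan_d
= pi * 18 * 9.3 * 0.25^2 * 0.2
= pi * 18 * 9.3 * 0.0625 * 0.2
= 6.5738

Q = 6.5738


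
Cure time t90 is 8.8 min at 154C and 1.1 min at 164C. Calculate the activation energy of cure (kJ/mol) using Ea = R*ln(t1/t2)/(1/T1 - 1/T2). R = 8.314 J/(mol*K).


T1 = 427.15 K, T2 = 437.15 K
1/T1 - 1/T2 = 5.3554e-05
ln(t1/t2) = ln(8.8/1.1) = 2.0794
Ea = 8.314 * 2.0794 / 5.3554e-05 = 322825.3491 J/mol
Ea = 322.83 kJ/mol

322.83 kJ/mol


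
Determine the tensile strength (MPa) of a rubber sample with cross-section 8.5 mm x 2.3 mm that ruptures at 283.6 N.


Area = width * thickness = 8.5 * 2.3 = 19.55 mm^2
TS = force / area = 283.6 / 19.55 = 14.51 MPa

14.51 MPa


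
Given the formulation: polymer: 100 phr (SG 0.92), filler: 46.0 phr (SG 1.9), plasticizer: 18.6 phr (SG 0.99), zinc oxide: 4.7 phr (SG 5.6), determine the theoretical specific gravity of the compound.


Sum of weights = 169.3
Volume contributions:
  polymer: 100/0.92 = 108.6957
  filler: 46.0/1.9 = 24.2105
  plasticizer: 18.6/0.99 = 18.7879
  zinc oxide: 4.7/5.6 = 0.8393
Sum of volumes = 152.5333
SG = 169.3 / 152.5333 = 1.11

SG = 1.11


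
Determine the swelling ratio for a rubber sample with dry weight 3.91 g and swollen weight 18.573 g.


Q = W_swollen / W_dry
Q = 18.573 / 3.91
Q = 4.75

Q = 4.75


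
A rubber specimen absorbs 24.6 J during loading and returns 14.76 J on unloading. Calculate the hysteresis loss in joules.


Hysteresis loss = loading - unloading
= 24.6 - 14.76
= 9.84 J

9.84 J


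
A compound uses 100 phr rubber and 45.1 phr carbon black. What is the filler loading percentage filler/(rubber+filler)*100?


Filler % = filler / (rubber + filler) * 100
= 45.1 / (100 + 45.1) * 100
= 45.1 / 145.1 * 100
= 31.08%

31.08%


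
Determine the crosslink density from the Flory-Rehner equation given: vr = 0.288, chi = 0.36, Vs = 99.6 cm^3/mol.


ln(1 - vr) = ln(1 - 0.288) = -0.3397
Numerator = -((-0.3397) + 0.288 + 0.36 * 0.288^2) = 0.0218
Denominator = 99.6 * (0.288^(1/3) - 0.288/2) = 51.4320
nu = 0.0218 / 51.4320 = 4.2420e-04 mol/cm^3

4.2420e-04 mol/cm^3


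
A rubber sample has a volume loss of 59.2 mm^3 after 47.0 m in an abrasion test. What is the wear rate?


Rate = volume_loss / distance
= 59.2 / 47.0
= 1.26 mm^3/m

1.26 mm^3/m


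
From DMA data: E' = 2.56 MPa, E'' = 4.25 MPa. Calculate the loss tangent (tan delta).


tan delta = E'' / E'
= 4.25 / 2.56
= 1.6602

tan delta = 1.6602


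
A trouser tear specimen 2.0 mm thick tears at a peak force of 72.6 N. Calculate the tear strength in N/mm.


Tear strength = force / thickness
= 72.6 / 2.0
= 36.3 N/mm

36.3 N/mm


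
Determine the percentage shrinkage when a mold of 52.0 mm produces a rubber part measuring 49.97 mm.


Shrinkage = (mold - part) / mold * 100
= (52.0 - 49.97) / 52.0 * 100
= 2.03 / 52.0 * 100
= 3.9%

3.9%


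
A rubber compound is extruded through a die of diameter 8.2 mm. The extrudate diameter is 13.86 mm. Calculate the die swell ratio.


Die swell ratio = D_extrudate / D_die
= 13.86 / 8.2
= 1.69

Die swell = 1.69


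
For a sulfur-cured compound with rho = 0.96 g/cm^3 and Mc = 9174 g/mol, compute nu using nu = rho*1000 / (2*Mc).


nu = rho * 1000 / (2 * Mc)
nu = 0.96 * 1000 / (2 * 9174)
nu = 960.0 / 18348
nu = 0.0523 mol/L

0.0523 mol/L
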